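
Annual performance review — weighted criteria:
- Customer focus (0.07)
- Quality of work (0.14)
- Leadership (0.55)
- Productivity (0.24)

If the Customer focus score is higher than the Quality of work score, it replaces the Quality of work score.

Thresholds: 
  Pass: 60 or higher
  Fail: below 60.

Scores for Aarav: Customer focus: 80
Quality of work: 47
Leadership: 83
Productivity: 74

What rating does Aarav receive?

Customer focus (80) > Quality of work (47), so Quality of work counts as 80.
Weighted total:
  Customer focus 80 × 0.07 = 5.6
  Quality of work 80 × 0.14 = 11.2
  Leadership 83 × 0.55 = 45.65
  Productivity 74 × 0.24 = 17.76
Sum = 80.21
80.21 ≥ 60 → Pass

Pass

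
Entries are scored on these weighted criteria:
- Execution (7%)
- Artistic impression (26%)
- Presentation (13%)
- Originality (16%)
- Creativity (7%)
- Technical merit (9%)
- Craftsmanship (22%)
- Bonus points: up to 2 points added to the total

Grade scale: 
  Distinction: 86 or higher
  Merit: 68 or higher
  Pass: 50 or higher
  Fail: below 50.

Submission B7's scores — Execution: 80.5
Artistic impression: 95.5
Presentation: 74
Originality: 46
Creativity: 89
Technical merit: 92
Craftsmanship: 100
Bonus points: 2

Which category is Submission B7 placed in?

Merit

Weighted total:
  Execution 80.5 × 0.07 = 5.635
  Artistic impression 95.5 × 0.26 = 24.83
  Presentation 74 × 0.13 = 9.62
  Originality 46 × 0.16 = 7.36
  Creativity 89 × 0.07 = 6.23
  Technical merit 92 × 0.09 = 8.28
  Craftsmanship 100 × 0.22 = 22
Sum = 83.955
Bonus points: 83.955 + 2 = 85.955
85.955 is ≥ 68 and < 86 → Merit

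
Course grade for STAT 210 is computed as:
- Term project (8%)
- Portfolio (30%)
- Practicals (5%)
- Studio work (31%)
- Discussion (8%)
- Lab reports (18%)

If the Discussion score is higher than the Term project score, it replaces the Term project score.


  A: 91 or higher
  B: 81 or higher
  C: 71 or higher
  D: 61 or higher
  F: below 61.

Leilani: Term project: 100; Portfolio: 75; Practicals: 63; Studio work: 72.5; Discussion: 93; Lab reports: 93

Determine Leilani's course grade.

Discussion (93) ≤ Term project (100), so Term project stays at 100.
Weighted total:
  Term project 100 × 0.08 = 8
  Portfolio 75 × 0.3 = 22.5
  Practicals 63 × 0.05 = 3.15
  Studio work 72.5 × 0.31 = 22.475
  Discussion 93 × 0.08 = 7.44
  Lab reports 93 × 0.18 = 16.74
Sum = 80.305
80.305 is ≥ 71 and < 81 → C

C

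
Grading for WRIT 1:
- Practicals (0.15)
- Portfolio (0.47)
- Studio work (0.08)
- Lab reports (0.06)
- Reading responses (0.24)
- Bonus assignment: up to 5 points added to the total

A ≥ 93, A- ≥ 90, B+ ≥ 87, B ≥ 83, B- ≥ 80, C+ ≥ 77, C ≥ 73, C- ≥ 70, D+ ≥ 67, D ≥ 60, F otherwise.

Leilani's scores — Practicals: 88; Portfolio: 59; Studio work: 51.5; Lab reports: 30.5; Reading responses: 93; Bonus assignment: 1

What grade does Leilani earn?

C-

Weighted total:
  Practicals 88 × 0.15 = 13.2
  Portfolio 59 × 0.47 = 27.73
  Studio work 51.5 × 0.08 = 4.12
  Lab reports 30.5 × 0.06 = 1.83
  Reading responses 93 × 0.24 = 22.32
Sum = 69.2
Bonus assignment: 69.2 + 1 = 70.2
70.2 is ≥ 70 and < 73 → C-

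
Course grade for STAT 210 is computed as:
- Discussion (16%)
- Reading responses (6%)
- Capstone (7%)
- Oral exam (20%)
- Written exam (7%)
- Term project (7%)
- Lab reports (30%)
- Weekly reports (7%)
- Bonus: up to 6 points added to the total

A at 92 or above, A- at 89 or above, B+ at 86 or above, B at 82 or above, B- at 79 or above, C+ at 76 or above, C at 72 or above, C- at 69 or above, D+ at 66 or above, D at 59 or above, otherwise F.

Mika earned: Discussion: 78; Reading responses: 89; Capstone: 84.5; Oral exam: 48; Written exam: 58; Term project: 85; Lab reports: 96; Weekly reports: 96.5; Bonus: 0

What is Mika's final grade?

C+

Weighted total:
  Discussion 78 × 0.16 = 12.48
  Reading responses 89 × 0.06 = 5.34
  Capstone 84.5 × 0.07 = 5.915
  Oral exam 48 × 0.2 = 9.6
  Written exam 58 × 0.07 = 4.06
  Term project 85 × 0.07 = 5.95
  Lab reports 96 × 0.3 = 28.8
  Weekly reports 96.5 × 0.07 = 6.755
Sum = 78.9
Bonus: 78.9 + 0 = 78.9
78.9 is ≥ 76 and < 79 → C+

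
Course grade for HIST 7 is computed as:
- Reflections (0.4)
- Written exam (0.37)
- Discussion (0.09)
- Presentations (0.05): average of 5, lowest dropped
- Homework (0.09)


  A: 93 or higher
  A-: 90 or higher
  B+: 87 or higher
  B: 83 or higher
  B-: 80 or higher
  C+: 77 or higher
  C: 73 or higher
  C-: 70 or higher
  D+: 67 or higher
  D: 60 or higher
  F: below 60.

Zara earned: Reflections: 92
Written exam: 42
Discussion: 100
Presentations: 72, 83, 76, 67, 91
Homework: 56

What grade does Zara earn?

Presentations: drop 67 → average of remaining 4 = 322/4 = 80.5
Weighted total:
  Reflections 92 × 0.4 = 36.8
  Written exam 42 × 0.37 = 15.54
  Discussion 100 × 0.09 = 9
  Presentations 80.5 × 0.05 = 4.025
  Homework 56 × 0.09 = 5.04
Sum = 70.405
70.405 is ≥ 70 and < 73 → C-

C-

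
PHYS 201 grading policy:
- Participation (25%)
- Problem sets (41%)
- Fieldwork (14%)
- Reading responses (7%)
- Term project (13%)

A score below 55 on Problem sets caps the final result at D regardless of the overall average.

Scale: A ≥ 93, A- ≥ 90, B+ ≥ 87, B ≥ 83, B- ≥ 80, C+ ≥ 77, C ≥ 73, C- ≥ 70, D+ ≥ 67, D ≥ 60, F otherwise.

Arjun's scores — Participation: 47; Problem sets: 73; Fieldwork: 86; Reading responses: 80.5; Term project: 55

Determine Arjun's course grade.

D

Problem sets score 73 ≥ 55: minimum met.
Weighted total:
  Participation 47 × 0.25 = 11.75
  Problem sets 73 × 0.41 = 29.93
  Fieldwork 86 × 0.14 = 12.04
  Reading responses 80.5 × 0.07 = 5.635
  Term project 55 × 0.13 = 7.15
Sum = 66.505
66.505 is ≥ 60 and < 67 → D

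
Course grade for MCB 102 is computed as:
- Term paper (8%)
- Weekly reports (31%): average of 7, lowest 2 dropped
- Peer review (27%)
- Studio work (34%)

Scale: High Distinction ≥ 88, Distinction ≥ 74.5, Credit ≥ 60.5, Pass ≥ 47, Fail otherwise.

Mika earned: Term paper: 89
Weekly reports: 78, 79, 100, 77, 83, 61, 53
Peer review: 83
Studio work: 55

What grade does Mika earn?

Weekly reports: drop 53, 61 → average of remaining 5 = 417/5 = 83.4
Weighted total:
  Term paper 89 × 0.08 = 7.12
  Weekly reports 83.4 × 0.31 = 25.854
  Peer review 83 × 0.27 = 22.41
  Studio work 55 × 0.34 = 18.7
Sum = 74.084
74.084 is ≥ 60.5 and < 74.5 → Credit

Credit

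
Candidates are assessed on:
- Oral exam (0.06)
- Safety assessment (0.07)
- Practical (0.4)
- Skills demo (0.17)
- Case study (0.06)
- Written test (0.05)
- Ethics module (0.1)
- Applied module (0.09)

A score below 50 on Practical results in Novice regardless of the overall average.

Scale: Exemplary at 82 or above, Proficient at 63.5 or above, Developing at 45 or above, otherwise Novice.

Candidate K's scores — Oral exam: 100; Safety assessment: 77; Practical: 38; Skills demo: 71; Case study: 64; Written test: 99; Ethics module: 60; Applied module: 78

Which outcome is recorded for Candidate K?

Practical score 38 < 50: minimum not met.
Weighted total:
  Oral exam 100 × 0.06 = 6
  Safety assessment 77 × 0.07 = 5.39
  Practical 38 × 0.4 = 15.2
  Skills demo 71 × 0.17 = 12.07
  Case study 64 × 0.06 = 3.84
  Written test 99 × 0.05 = 4.95
  Ethics module 60 × 0.1 = 6
  Applied module 78 × 0.09 = 7.02
Sum = 60.47
Because the Practical minimum was not met, the result is Novice.

Novice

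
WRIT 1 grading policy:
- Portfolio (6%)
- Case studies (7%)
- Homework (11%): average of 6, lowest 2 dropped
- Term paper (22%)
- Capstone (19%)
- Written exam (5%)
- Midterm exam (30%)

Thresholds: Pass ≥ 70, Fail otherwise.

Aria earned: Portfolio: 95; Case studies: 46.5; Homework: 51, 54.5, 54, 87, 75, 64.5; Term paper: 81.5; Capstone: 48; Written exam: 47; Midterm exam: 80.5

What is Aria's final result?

Pass

Homework: drop 51, 54 → average of remaining 4 = 281/4 = 70.25
Weighted total:
  Portfolio 95 × 0.06 = 5.7
  Case studies 46.5 × 0.07 = 3.255
  Homework 70.25 × 0.11 = 7.7275
  Term paper 81.5 × 0.22 = 17.93
  Capstone 48 × 0.19 = 9.12
  Written exam 47 × 0.05 = 2.35
  Midterm exam 80.5 × 0.3 = 24.15
Sum = 70.2325
70.2325 ≥ 70 → Pass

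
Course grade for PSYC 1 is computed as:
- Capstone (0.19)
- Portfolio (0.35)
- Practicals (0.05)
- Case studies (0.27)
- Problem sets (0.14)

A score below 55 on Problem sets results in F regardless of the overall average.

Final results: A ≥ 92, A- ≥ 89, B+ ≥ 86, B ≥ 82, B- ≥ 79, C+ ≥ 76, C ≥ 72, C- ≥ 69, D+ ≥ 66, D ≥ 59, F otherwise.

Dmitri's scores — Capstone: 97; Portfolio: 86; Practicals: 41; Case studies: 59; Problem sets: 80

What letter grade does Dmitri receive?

C+

Problem sets score 80 ≥ 55: minimum met.
Weighted total:
  Capstone 97 × 0.19 = 18.43
  Portfolio 86 × 0.35 = 30.1
  Practicals 41 × 0.05 = 2.05
  Case studies 59 × 0.27 = 15.93
  Problem sets 80 × 0.14 = 11.2
Sum = 77.71
77.71 is ≥ 76 and < 79 → C+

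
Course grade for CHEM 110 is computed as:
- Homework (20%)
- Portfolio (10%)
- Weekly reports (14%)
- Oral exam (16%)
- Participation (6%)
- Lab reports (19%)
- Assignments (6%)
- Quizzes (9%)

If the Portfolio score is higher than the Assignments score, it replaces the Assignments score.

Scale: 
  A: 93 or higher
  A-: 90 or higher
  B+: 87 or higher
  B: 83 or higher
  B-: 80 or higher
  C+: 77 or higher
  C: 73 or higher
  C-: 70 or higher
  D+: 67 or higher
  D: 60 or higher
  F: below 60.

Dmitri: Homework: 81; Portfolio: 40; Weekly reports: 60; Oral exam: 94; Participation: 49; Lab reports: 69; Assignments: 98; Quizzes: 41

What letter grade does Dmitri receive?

Portfolio (40) ≤ Assignments (98), so Assignments stays at 98.
Weighted total:
  Homework 81 × 0.2 = 16.2
  Portfolio 40 × 0.1 = 4
  Weekly reports 60 × 0.14 = 8.4
  Oral exam 94 × 0.16 = 15.04
  Participation 49 × 0.06 = 2.94
  Lab reports 69 × 0.19 = 13.11
  Assignments 98 × 0.06 = 5.88
  Quizzes 41 × 0.09 = 3.69
Sum = 69.26
69.26 is ≥ 67 and < 70 → D+

D+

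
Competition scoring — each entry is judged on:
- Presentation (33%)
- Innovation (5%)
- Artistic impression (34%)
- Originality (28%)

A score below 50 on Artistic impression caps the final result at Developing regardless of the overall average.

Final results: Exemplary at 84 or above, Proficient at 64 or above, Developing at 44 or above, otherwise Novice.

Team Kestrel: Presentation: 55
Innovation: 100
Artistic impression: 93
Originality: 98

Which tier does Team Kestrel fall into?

Artistic impression score 93 ≥ 50: minimum met.
Weighted total:
  Presentation 55 × 0.33 = 18.15
  Innovation 100 × 0.05 = 5
  Artistic impression 93 × 0.34 = 31.62
  Originality 98 × 0.28 = 27.44
Sum = 82.21
82.21 is ≥ 64 and < 84 → Proficient

Proficient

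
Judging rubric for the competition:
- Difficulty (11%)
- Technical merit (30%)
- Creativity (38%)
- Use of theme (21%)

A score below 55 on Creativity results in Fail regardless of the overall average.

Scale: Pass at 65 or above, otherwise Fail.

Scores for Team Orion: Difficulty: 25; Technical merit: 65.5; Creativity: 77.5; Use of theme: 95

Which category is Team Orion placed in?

Pass

Creativity score 77.5 ≥ 55: minimum met.
Weighted total:
  Difficulty 25 × 0.11 = 2.75
  Technical merit 65.5 × 0.3 = 19.65
  Creativity 77.5 × 0.38 = 29.45
  Use of theme 95 × 0.21 = 19.95
Sum = 71.8
71.8 ≥ 65 → Pass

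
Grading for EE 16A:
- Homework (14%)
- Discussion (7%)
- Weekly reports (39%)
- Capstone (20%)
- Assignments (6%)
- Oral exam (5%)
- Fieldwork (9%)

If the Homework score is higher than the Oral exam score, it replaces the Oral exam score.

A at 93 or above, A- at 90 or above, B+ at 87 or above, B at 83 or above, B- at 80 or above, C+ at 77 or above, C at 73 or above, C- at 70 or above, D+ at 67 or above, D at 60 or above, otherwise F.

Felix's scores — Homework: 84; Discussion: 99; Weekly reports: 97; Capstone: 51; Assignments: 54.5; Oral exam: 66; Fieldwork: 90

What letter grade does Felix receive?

B-

Homework (84) > Oral exam (66), so Oral exam counts as 84.
Weighted total:
  Homework 84 × 0.14 = 11.76
  Discussion 99 × 0.07 = 6.93
  Weekly reports 97 × 0.39 = 37.83
  Capstone 51 × 0.2 = 10.2
  Assignments 54.5 × 0.06 = 3.27
  Oral exam 84 × 0.05 = 4.2
  Fieldwork 90 × 0.09 = 8.1
Sum = 82.29
82.29 is ≥ 80 and < 83 → B-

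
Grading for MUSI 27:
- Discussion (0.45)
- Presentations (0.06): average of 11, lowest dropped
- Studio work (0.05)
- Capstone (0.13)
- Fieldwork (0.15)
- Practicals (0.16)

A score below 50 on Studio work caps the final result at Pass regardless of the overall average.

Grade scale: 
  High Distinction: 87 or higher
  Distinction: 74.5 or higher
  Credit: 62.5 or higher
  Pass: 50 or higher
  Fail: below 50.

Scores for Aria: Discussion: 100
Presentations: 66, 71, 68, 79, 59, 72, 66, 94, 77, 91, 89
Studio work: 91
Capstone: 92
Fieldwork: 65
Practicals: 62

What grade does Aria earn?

Presentations: drop 59 → average of remaining 10 = 773/10 = 77.3
Studio work score 91 ≥ 50: minimum met.
Weighted total:
  Discussion 100 × 0.45 = 45
  Presentations 77.3 × 0.06 = 4.638
  Studio work 91 × 0.05 = 4.55
  Capstone 92 × 0.13 = 11.96
  Fieldwork 65 × 0.15 = 9.75
  Practicals 62 × 0.16 = 9.92
Sum = 85.818
85.818 is ≥ 74.5 and < 87 → Distinction

Distinction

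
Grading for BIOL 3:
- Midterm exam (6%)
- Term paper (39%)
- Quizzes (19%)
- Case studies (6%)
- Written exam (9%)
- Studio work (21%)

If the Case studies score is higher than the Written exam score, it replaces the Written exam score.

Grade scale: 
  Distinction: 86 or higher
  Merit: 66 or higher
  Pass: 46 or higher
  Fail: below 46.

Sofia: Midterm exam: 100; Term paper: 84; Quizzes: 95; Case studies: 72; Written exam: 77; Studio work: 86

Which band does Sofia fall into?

Distinction

Case studies (72) ≤ Written exam (77), so Written exam stays at 77.
Weighted total:
  Midterm exam 100 × 0.06 = 6
  Term paper 84 × 0.39 = 32.76
  Quizzes 95 × 0.19 = 18.05
  Case studies 72 × 0.06 = 4.32
  Written exam 77 × 0.09 = 6.93
  Studio work 86 × 0.21 = 18.06
Sum = 86.12
86.12 ≥ 86 → Distinction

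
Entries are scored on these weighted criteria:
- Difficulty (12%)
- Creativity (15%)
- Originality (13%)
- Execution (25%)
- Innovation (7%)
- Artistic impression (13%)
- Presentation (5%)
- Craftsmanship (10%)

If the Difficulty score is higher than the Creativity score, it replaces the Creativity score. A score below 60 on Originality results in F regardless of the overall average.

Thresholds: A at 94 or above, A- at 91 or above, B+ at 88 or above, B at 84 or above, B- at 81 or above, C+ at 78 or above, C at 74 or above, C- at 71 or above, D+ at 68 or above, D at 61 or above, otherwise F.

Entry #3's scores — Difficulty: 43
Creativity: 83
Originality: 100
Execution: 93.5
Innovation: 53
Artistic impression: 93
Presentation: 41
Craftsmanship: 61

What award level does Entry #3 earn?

Difficulty (43) ≤ Creativity (83), so Creativity stays at 83.
Originality score 100 ≥ 60: minimum met.
Weighted total:
  Difficulty 43 × 0.12 = 5.16
  Creativity 83 × 0.15 = 12.45
  Originality 100 × 0.13 = 13
  Execution 93.5 × 0.25 = 23.375
  Innovation 53 × 0.07 = 3.71
  Artistic impression 93 × 0.13 = 12.09
  Presentation 41 × 0.05 = 2.05
  Craftsmanship 61 × 0.1 = 6.1
Sum = 77.935
77.935 is ≥ 74 and < 78 → C

C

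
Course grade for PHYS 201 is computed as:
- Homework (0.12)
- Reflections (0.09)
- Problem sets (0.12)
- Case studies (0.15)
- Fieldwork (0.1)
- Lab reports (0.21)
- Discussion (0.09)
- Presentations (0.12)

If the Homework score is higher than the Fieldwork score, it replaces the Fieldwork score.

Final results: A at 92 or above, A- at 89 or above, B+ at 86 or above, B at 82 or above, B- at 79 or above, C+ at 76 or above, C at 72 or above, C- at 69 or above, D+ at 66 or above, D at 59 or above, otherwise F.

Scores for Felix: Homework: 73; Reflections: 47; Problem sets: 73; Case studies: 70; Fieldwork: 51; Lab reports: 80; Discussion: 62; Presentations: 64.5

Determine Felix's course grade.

C-

Homework (73) > Fieldwork (51), so Fieldwork counts as 73.
Weighted total:
  Homework 73 × 0.12 = 8.76
  Reflections 47 × 0.09 = 4.23
  Problem sets 73 × 0.12 = 8.76
  Case studies 70 × 0.15 = 10.5
  Fieldwork 73 × 0.1 = 7.3
  Lab reports 80 × 0.21 = 16.8
  Discussion 62 × 0.09 = 5.58
  Presentations 64.5 × 0.12 = 7.74
Sum = 69.67
69.67 is ≥ 69 and < 72 → C-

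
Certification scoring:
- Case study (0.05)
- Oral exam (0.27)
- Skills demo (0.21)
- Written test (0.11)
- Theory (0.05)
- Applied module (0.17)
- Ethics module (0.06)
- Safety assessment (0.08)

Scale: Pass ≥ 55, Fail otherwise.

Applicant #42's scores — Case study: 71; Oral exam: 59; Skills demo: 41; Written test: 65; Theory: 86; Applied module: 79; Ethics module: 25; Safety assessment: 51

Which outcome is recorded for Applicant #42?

Pass

Weighted total:
  Case study 71 × 0.05 = 3.55
  Oral exam 59 × 0.27 = 15.93
  Skills demo 41 × 0.21 = 8.61
  Written test 65 × 0.11 = 7.15
  Theory 86 × 0.05 = 4.3
  Applied module 79 × 0.17 = 13.43
  Ethics module 25 × 0.06 = 1.5
  Safety assessment 51 × 0.08 = 4.08
Sum = 58.55
58.55 ≥ 55 → Pass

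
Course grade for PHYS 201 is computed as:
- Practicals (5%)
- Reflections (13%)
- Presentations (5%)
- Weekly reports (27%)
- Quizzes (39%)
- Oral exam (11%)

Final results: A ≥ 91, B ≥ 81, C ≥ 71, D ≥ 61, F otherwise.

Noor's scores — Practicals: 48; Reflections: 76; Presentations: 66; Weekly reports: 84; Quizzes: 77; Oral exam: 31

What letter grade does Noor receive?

Weighted total:
  Practicals 48 × 0.05 = 2.4
  Reflections 76 × 0.13 = 9.88
  Presentations 66 × 0.05 = 3.3
  Weekly reports 84 × 0.27 = 22.68
  Quizzes 77 × 0.39 = 30.03
  Oral exam 31 × 0.11 = 3.41
Sum = 71.7
71.7 is ≥ 71 and < 81 → C

C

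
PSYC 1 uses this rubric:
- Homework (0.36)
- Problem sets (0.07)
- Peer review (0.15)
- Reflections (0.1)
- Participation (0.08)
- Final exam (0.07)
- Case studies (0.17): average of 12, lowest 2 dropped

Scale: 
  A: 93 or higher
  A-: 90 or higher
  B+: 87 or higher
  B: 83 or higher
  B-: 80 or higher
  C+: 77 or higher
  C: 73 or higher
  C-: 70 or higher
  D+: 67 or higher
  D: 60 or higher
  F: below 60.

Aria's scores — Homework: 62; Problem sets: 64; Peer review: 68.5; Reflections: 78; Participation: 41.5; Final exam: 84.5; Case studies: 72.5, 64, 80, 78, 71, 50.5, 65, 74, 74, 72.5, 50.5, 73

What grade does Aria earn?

D

Case studies: drop 50.5, 50.5 → average of remaining 10 = 724/10 = 72.4
Weighted total:
  Homework 62 × 0.36 = 22.32
  Problem sets 64 × 0.07 = 4.48
  Peer review 68.5 × 0.15 = 10.275
  Reflections 78 × 0.1 = 7.8
  Participation 41.5 × 0.08 = 3.32
  Final exam 84.5 × 0.07 = 5.915
  Case studies 72.4 × 0.17 = 12.308
Sum = 66.418
66.418 is ≥ 60 and < 67 → D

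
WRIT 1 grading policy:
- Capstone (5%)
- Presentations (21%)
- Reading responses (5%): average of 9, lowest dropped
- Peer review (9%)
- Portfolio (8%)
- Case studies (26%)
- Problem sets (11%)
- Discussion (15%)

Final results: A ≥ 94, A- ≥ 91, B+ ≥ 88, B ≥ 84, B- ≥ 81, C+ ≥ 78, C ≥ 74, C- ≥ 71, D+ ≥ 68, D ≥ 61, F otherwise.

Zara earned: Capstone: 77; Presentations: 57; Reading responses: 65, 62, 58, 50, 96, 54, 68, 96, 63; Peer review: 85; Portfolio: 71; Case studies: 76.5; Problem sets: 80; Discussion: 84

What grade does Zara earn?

Reading responses: drop 50 → average of remaining 8 = 562/8 = 70.25
Weighted total:
  Capstone 77 × 0.05 = 3.85
  Presentations 57 × 0.21 = 11.97
  Reading responses 70.25 × 0.05 = 3.5125
  Peer review 85 × 0.09 = 7.65
  Portfolio 71 × 0.08 = 5.68
  Case studies 76.5 × 0.26 = 19.89
  Problem sets 80 × 0.11 = 8.8
  Discussion 84 × 0.15 = 12.6
Sum = 73.9525
73.9525 is ≥ 71 and < 74 → C-

C-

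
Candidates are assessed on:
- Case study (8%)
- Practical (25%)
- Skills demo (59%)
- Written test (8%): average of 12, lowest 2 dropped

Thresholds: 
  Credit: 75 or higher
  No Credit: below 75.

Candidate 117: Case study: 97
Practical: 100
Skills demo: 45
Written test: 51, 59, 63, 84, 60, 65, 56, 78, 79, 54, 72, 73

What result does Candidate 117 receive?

Written test: drop 51, 54 → average of remaining 10 = 689/10 = 68.9
Weighted total:
  Case study 97 × 0.08 = 7.76
  Practical 100 × 0.25 = 25
  Skills demo 45 × 0.59 = 26.55
  Written test 68.9 × 0.08 = 5.512
Sum = 64.822
64.822 < 75 → No Credit

No Credit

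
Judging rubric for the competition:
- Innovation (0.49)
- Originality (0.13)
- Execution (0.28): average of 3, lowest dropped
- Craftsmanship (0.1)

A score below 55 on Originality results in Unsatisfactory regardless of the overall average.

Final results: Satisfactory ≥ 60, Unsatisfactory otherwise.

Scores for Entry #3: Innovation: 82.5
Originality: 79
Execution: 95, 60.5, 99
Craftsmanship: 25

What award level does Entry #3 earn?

Execution: drop 60.5 → average of remaining 2 = 194/2 = 97
Originality score 79 ≥ 55: minimum met.
Weighted total:
  Innovation 82.5 × 0.49 = 40.425
  Originality 79 × 0.13 = 10.27
  Execution 97 × 0.28 = 27.16
  Craftsmanship 25 × 0.1 = 2.5
Sum = 80.355
80.355 ≥ 60 → Satisfactory

Satisfactory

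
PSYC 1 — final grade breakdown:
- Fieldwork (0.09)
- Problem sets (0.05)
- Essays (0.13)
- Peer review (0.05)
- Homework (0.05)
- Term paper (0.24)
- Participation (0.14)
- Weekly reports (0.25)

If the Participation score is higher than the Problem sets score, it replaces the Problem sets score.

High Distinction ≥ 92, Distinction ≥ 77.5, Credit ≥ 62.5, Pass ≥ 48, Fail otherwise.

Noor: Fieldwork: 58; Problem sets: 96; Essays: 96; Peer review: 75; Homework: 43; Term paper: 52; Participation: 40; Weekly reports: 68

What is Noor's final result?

Participation (40) ≤ Problem sets (96), so Problem sets stays at 96.
Weighted total:
  Fieldwork 58 × 0.09 = 5.22
  Problem sets 96 × 0.05 = 4.8
  Essays 96 × 0.13 = 12.48
  Peer review 75 × 0.05 = 3.75
  Homework 43 × 0.05 = 2.15
  Term paper 52 × 0.24 = 12.48
  Participation 40 × 0.14 = 5.6
  Weekly reports 68 × 0.25 = 17
Sum = 63.48
63.48 is ≥ 62.5 and < 77.5 → Credit

Credit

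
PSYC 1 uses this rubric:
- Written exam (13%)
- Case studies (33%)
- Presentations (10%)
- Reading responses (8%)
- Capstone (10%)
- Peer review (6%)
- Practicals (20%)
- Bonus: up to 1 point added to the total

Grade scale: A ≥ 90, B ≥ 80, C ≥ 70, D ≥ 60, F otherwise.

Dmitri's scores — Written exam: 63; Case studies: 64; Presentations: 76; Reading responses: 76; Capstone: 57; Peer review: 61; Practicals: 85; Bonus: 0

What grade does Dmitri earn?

D

Weighted total:
  Written exam 63 × 0.13 = 8.19
  Case studies 64 × 0.33 = 21.12
  Presentations 76 × 0.1 = 7.6
  Reading responses 76 × 0.08 = 6.08
  Capstone 57 × 0.1 = 5.7
  Peer review 61 × 0.06 = 3.66
  Practicals 85 × 0.2 = 17
Sum = 69.35
Bonus: 69.35 + 0 = 69.35
69.35 is ≥ 60 and < 70 → D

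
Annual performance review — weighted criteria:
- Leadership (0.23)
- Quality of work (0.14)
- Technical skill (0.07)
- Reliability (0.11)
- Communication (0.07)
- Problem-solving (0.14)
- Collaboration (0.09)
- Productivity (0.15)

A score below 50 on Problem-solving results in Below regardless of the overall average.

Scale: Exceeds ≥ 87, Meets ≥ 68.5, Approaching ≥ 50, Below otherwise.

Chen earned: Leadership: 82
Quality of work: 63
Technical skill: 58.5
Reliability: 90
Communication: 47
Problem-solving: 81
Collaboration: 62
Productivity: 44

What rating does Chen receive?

Approaching

Problem-solving score 81 ≥ 50: minimum met.
Weighted total:
  Leadership 82 × 0.23 = 18.86
  Quality of work 63 × 0.14 = 8.82
  Technical skill 58.5 × 0.07 = 4.095
  Reliability 90 × 0.11 = 9.9
  Communication 47 × 0.07 = 3.29
  Problem-solving 81 × 0.14 = 11.34
  Collaboration 62 × 0.09 = 5.58
  Productivity 44 × 0.15 = 6.6
Sum = 68.485
68.485 is ≥ 50 and < 68.5 → Approaching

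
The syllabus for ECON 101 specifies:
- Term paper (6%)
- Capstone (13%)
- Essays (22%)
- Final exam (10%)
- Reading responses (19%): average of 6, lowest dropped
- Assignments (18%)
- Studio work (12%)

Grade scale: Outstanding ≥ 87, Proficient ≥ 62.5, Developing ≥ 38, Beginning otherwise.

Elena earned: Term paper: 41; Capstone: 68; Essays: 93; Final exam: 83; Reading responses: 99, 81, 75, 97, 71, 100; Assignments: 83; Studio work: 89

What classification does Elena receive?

Proficient

Reading responses: drop 71 → average of remaining 5 = 452/5 = 90.4
Weighted total:
  Term paper 41 × 0.06 = 2.46
  Capstone 68 × 0.13 = 8.84
  Essays 93 × 0.22 = 20.46
  Final exam 83 × 0.1 = 8.3
  Reading responses 90.4 × 0.19 = 17.176
  Assignments 83 × 0.18 = 14.94
  Studio work 89 × 0.12 = 10.68
Sum = 82.856
82.856 is ≥ 62.5 and < 87 → Proficient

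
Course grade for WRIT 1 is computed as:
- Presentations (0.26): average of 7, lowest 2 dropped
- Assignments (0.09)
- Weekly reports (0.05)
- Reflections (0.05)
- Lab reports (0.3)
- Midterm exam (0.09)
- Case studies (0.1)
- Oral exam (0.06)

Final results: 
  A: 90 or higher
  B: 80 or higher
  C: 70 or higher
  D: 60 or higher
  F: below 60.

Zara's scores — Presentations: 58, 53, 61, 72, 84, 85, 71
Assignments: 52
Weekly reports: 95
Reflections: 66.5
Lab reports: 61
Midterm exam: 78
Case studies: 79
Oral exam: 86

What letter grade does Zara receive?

C

Presentations: drop 53, 58 → average of remaining 5 = 373/5 = 74.6
Weighted total:
  Presentations 74.6 × 0.26 = 19.396
  Assignments 52 × 0.09 = 4.68
  Weekly reports 95 × 0.05 = 4.75
  Reflections 66.5 × 0.05 = 3.325
  Lab reports 61 × 0.3 = 18.3
  Midterm exam 78 × 0.09 = 7.02
  Case studies 79 × 0.1 = 7.9
  Oral exam 86 × 0.06 = 5.16
Sum = 70.531
70.531 is ≥ 70 and < 80 → C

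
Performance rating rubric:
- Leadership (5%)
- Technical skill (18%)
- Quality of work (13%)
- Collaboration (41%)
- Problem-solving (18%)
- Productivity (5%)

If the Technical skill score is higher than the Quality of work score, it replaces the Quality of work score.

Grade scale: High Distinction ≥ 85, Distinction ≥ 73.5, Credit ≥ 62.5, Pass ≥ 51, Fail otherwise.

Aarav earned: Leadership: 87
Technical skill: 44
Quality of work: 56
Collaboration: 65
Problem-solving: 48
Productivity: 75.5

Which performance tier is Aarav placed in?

Pass

Technical skill (44) ≤ Quality of work (56), so Quality of work stays at 56.
Weighted total:
  Leadership 87 × 0.05 = 4.35
  Technical skill 44 × 0.18 = 7.92
  Quality of work 56 × 0.13 = 7.28
  Collaboration 65 × 0.41 = 26.65
  Problem-solving 48 × 0.18 = 8.64
  Productivity 75.5 × 0.05 = 3.775
Sum = 58.615
58.615 is ≥ 51 and < 62.5 → Pass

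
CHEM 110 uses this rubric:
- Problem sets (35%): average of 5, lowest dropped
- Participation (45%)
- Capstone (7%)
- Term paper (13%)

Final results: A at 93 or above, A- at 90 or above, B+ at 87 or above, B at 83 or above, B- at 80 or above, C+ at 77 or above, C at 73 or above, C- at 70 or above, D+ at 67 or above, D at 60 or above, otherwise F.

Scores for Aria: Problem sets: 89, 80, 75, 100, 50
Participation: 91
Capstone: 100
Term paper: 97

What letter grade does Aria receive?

A-

Problem sets: drop 50 → average of remaining 4 = 344/4 = 86
Weighted total:
  Problem sets 86 × 0.35 = 30.1
  Participation 91 × 0.45 = 40.95
  Capstone 100 × 0.07 = 7
  Term paper 97 × 0.13 = 12.61
Sum = 90.66
90.66 is ≥ 90 and < 93 → A-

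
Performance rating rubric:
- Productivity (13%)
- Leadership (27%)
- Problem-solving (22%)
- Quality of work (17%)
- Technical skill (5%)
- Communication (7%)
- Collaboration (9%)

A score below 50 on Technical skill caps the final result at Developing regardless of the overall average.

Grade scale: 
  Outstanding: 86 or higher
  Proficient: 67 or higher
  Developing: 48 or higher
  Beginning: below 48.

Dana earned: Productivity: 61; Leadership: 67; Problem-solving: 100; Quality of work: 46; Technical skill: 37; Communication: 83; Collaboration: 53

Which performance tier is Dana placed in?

Developing

Technical skill score 37 < 50: minimum not met.
Weighted total:
  Productivity 61 × 0.13 = 7.93
  Leadership 67 × 0.27 = 18.09
  Problem-solving 100 × 0.22 = 22
  Quality of work 46 × 0.17 = 7.82
  Technical skill 37 × 0.05 = 1.85
  Communication 83 × 0.07 = 5.81
  Collaboration 53 × 0.09 = 4.77
Sum = 68.27
68.27 would be Proficient; cap at Developing applies → Developing.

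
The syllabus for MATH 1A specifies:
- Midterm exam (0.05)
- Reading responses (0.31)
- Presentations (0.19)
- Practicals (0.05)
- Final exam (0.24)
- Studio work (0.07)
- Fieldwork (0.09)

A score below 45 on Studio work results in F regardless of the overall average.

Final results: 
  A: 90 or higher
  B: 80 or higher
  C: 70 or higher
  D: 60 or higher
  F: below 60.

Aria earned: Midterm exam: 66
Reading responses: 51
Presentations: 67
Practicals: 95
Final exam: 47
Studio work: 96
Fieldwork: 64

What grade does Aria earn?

Studio work score 96 ≥ 45: minimum met.
Weighted total:
  Midterm exam 66 × 0.05 = 3.3
  Reading responses 51 × 0.31 = 15.81
  Presentations 67 × 0.19 = 12.73
  Practicals 95 × 0.05 = 4.75
  Final exam 47 × 0.24 = 11.28
  Studio work 96 × 0.07 = 6.72
  Fieldwork 64 × 0.09 = 5.76
Sum = 60.35
60.35 is ≥ 60 and < 70 → D

D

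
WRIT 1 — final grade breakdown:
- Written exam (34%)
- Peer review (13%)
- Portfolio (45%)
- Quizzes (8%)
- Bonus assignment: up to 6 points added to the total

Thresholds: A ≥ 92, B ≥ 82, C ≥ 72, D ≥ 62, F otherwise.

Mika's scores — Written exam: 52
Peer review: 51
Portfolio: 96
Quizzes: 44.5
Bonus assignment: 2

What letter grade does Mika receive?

Weighted total:
  Written exam 52 × 0.34 = 17.68
  Peer review 51 × 0.13 = 6.63
  Portfolio 96 × 0.45 = 43.2
  Quizzes 44.5 × 0.08 = 3.56
Sum = 71.07
Bonus assignment: 71.07 + 2 = 73.07
73.07 is ≥ 72 and < 82 → C

C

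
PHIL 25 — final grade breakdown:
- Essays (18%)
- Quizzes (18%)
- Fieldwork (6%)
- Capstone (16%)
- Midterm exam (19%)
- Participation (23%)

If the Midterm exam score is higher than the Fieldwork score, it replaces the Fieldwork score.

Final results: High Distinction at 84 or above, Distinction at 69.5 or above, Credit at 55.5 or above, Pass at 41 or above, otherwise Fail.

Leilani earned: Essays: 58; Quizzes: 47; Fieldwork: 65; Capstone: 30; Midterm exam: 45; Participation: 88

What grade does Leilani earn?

Midterm exam (45) ≤ Fieldwork (65), so Fieldwork stays at 65.
Weighted total:
  Essays 58 × 0.18 = 10.44
  Quizzes 47 × 0.18 = 8.46
  Fieldwork 65 × 0.06 = 3.9
  Capstone 30 × 0.16 = 4.8
  Midterm exam 45 × 0.19 = 8.55
  Participation 88 × 0.23 = 20.24
Sum = 56.39
56.39 is ≥ 55.5 and < 69.5 → Credit

Credit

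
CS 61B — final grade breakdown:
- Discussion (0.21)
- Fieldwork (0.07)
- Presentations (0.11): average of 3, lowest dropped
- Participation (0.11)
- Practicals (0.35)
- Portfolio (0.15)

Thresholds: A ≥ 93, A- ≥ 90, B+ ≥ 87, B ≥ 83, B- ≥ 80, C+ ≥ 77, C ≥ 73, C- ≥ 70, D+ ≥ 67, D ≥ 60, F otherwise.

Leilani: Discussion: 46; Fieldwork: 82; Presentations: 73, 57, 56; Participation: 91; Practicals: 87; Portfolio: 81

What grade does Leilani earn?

Presentations: drop 56 → average of remaining 2 = 130/2 = 65
Weighted total:
  Discussion 46 × 0.21 = 9.66
  Fieldwork 82 × 0.07 = 5.74
  Presentations 65 × 0.11 = 7.15
  Participation 91 × 0.11 = 10.01
  Practicals 87 × 0.35 = 30.45
  Portfolio 81 × 0.15 = 12.15
Sum = 75.16
75.16 is ≥ 73 and < 77 → C

C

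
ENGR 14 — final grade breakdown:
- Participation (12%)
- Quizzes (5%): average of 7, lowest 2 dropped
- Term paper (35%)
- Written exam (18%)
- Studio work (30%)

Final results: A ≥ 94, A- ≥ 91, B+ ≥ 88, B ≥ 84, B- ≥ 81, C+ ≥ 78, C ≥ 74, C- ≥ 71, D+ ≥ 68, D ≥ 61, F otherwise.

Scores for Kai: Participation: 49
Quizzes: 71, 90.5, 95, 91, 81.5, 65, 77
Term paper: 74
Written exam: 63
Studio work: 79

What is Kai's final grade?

C-

Quizzes: drop 65, 71 → average of remaining 5 = 435/5 = 87
Weighted total:
  Participation 49 × 0.12 = 5.88
  Quizzes 87 × 0.05 = 4.35
  Term paper 74 × 0.35 = 25.9
  Written exam 63 × 0.18 = 11.34
  Studio work 79 × 0.3 = 23.7
Sum = 71.17
71.17 is ≥ 71 and < 74 → C-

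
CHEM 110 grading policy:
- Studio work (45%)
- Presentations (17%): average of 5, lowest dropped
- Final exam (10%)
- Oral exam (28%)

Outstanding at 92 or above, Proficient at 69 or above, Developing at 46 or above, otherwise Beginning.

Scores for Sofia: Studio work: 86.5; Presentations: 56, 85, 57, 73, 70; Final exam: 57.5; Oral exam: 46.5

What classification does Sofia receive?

Presentations: drop 56 → average of remaining 4 = 285/4 = 71.25
Weighted total:
  Studio work 86.5 × 0.45 = 38.925
  Presentations 71.25 × 0.17 = 12.1125
  Final exam 57.5 × 0.1 = 5.75
  Oral exam 46.5 × 0.28 = 13.02
Sum = 69.8075
69.8075 is ≥ 69 and < 92 → Proficient

Proficient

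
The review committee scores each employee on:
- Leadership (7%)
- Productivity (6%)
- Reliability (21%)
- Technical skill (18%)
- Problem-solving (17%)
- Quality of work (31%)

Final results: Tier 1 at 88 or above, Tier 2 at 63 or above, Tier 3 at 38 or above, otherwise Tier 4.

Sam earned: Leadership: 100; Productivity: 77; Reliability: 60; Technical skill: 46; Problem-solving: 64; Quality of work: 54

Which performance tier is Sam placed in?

Weighted total:
  Leadership 100 × 0.07 = 7
  Productivity 77 × 0.06 = 4.62
  Reliability 60 × 0.21 = 12.6
  Technical skill 46 × 0.18 = 8.28
  Problem-solving 64 × 0.17 = 10.88
  Quality of work 54 × 0.31 = 16.74
Sum = 60.12
60.12 is ≥ 38 and < 63 → Tier 3

Tier 3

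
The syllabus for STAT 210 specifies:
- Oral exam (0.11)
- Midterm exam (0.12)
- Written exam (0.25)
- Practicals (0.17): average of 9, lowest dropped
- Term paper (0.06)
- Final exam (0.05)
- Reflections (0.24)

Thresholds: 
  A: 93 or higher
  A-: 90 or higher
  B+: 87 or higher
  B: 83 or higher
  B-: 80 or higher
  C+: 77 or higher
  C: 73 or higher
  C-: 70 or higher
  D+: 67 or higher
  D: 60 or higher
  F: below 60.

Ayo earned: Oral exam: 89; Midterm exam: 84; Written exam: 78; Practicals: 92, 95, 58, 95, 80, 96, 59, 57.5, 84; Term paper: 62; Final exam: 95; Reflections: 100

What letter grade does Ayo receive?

B

Practicals: drop 57.5 → average of remaining 8 = 659/8 = 82.375
Weighted total:
  Oral exam 89 × 0.11 = 9.79
  Midterm exam 84 × 0.12 = 10.08
  Written exam 78 × 0.25 = 19.5
  Practicals 82.375 × 0.17 = 14.00375
  Term paper 62 × 0.06 = 3.72
  Final exam 95 × 0.05 = 4.75
  Reflections 100 × 0.24 = 24
Sum = 85.84375
85.84375 is ≥ 83 and < 87 → B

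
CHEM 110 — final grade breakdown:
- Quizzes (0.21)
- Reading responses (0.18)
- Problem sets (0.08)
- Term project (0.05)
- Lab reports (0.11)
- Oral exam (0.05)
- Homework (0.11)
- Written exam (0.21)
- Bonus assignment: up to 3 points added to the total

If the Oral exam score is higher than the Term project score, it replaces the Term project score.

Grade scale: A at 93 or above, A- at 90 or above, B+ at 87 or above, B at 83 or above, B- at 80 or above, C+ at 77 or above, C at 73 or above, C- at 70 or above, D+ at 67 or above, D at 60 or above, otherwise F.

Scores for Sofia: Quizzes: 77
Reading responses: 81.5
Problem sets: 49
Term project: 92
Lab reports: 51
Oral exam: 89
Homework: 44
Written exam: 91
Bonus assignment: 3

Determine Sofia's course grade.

C

Oral exam (89) ≤ Term project (92), so Term project stays at 92.
Weighted total:
  Quizzes 77 × 0.21 = 16.17
  Reading responses 81.5 × 0.18 = 14.67
  Problem sets 49 × 0.08 = 3.92
  Term project 92 × 0.05 = 4.6
  Lab reports 51 × 0.11 = 5.61
  Oral exam 89 × 0.05 = 4.45
  Homework 44 × 0.11 = 4.84
  Written exam 91 × 0.21 = 19.11
Sum = 73.37
Bonus assignment: 73.37 + 3 = 76.37
76.37 is ≥ 73 and < 77 → C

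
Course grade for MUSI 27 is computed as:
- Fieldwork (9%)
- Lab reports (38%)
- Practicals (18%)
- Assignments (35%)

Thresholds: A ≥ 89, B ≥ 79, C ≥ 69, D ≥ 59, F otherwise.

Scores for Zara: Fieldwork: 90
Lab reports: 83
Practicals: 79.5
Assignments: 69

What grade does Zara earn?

C

Weighted total:
  Fieldwork 90 × 0.09 = 8.1
  Lab reports 83 × 0.38 = 31.54
  Practicals 79.5 × 0.18 = 14.31
  Assignments 69 × 0.35 = 24.15
Sum = 78.1
78.1 is ≥ 69 and < 79 → C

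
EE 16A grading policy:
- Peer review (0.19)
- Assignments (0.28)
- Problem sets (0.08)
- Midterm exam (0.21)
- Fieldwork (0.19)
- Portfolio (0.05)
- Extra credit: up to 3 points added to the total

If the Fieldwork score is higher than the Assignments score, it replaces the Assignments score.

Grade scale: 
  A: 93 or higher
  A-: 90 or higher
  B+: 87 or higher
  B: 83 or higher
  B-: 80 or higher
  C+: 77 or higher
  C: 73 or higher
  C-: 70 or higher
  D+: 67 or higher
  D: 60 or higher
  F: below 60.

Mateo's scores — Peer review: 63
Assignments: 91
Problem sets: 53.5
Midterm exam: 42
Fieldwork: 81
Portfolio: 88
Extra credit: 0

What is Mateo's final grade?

Fieldwork (81) ≤ Assignments (91), so Assignments stays at 91.
Weighted total:
  Peer review 63 × 0.19 = 11.97
  Assignments 91 × 0.28 = 25.48
  Problem sets 53.5 × 0.08 = 4.28
  Midterm exam 42 × 0.21 = 8.82
  Fieldwork 81 × 0.19 = 15.39
  Portfolio 88 × 0.05 = 4.4
Sum = 70.34
Extra credit: 70.34 + 0 = 70.34
70.34 is ≥ 70 and < 73 → C-

C-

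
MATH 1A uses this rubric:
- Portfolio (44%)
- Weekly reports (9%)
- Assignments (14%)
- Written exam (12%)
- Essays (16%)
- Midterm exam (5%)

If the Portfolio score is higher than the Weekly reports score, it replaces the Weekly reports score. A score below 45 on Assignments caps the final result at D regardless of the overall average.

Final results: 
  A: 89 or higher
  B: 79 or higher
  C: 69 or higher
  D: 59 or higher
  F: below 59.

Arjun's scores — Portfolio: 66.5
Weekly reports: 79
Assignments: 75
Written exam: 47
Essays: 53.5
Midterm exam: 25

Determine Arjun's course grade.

D

Portfolio (66.5) ≤ Weekly reports (79), so Weekly reports stays at 79.
Assignments score 75 ≥ 45: minimum met.
Weighted total:
  Portfolio 66.5 × 0.44 = 29.26
  Weekly reports 79 × 0.09 = 7.11
  Assignments 75 × 0.14 = 10.5
  Written exam 47 × 0.12 = 5.64
  Essays 53.5 × 0.16 = 8.56
  Midterm exam 25 × 0.05 = 1.25
Sum = 62.32
62.32 is ≥ 59 and < 69 → D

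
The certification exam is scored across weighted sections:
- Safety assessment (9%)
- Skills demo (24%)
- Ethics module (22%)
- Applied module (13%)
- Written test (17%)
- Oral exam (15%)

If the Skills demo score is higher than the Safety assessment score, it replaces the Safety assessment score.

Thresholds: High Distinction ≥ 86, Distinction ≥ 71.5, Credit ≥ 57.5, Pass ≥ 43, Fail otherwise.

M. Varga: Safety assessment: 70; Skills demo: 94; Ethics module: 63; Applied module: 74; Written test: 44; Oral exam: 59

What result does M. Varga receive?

Skills demo (94) > Safety assessment (70), so Safety assessment counts as 94.
Weighted total:
  Safety assessment 94 × 0.09 = 8.46
  Skills demo 94 × 0.24 = 22.56
  Ethics module 63 × 0.22 = 13.86
  Applied module 74 × 0.13 = 9.62
  Written test 44 × 0.17 = 7.48
  Oral exam 59 × 0.15 = 8.85
Sum = 70.83
70.83 is ≥ 57.5 and < 71.5 → Credit

Credit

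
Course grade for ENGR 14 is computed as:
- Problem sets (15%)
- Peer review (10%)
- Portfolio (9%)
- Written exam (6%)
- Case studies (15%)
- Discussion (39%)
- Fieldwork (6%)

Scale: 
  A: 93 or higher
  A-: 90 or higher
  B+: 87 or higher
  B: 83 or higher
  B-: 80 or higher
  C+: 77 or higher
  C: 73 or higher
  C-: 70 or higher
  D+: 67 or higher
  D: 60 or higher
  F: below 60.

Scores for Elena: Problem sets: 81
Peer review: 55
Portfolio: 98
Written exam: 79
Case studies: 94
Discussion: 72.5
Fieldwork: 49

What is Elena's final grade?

C

Weighted total:
  Problem sets 81 × 0.15 = 12.15
  Peer review 55 × 0.1 = 5.5
  Portfolio 98 × 0.09 = 8.82
  Written exam 79 × 0.06 = 4.74
  Case studies 94 × 0.15 = 14.1
  Discussion 72.5 × 0.39 = 28.275
  Fieldwork 49 × 0.06 = 2.94
Sum = 76.525
76.525 is ≥ 73 and < 77 → C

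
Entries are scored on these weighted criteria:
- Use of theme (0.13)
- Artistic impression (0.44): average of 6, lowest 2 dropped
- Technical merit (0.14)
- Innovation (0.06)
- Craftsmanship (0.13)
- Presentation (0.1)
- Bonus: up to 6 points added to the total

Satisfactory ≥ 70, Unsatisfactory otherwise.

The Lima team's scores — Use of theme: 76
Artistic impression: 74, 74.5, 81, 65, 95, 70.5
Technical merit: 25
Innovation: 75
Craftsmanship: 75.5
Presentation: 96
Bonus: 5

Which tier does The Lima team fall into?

Artistic impression: drop 65, 70.5 → average of remaining 4 = 324.5/4 = 81.125
Weighted total:
  Use of theme 76 × 0.13 = 9.88
  Artistic impression 81.125 × 0.44 = 35.695
  Technical merit 25 × 0.14 = 3.5
  Innovation 75 × 0.06 = 4.5
  Craftsmanship 75.5 × 0.13 = 9.815
  Presentation 96 × 0.1 = 9.6
Sum = 72.99
Bonus: 72.99 + 5 = 77.99
77.99 ≥ 70 → Satisfactory

Satisfactory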